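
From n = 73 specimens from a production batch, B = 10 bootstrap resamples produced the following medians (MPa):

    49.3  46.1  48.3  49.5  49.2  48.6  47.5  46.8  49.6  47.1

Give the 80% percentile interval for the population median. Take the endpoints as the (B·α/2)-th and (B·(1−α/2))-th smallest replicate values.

(46.1, 49.5)

Sorted replicates: 46.1, 46.8, 47.1, 47.5, 48.3, 48.6, 49.2, 49.3, 49.5, 49.6
α = 0.20; lower rank = 10 × 0.100 = 1; upper rank = 10 × 0.900 = 9.
The 1st smallest replicate is 46.1; the 9th is 49.5.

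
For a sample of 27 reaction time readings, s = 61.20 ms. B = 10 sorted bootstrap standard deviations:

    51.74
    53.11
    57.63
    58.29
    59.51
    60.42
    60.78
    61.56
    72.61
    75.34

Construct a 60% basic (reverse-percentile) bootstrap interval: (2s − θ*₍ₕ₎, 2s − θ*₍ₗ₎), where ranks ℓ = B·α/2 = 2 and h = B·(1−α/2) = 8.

Percentile endpoints at ranks 2 and 8: θ*₍2₎ = 53.11, θ*₍8₎ = 61.56.
Basic interval reflects these around s:
  lower = 2 × 61.20 − 61.56 = 60.84
  upper = 2 × 61.20 − 53.11 = 69.29

(60.84, 69.29)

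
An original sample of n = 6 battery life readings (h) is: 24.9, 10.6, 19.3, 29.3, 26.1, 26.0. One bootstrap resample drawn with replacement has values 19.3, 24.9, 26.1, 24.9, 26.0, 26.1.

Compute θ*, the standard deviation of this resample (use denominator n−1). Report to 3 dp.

Mean = 24.5500; sum of squared deviations = 34.7150
s² = 34.7150 / 5 = 6.9430
s = √6.9430 = 2.635

θ* = 2.635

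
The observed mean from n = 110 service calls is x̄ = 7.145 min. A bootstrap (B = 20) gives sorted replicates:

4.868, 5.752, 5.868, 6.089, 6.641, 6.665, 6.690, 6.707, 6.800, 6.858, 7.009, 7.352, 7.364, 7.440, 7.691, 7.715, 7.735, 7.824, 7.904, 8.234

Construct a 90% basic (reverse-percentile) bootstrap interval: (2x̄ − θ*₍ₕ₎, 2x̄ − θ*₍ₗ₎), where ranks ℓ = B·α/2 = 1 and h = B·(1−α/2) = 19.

(6.386, 9.422)

Percentile endpoints at ranks 1 and 19: θ*₍1₎ = 4.868, θ*₍19₎ = 7.904.
Basic interval reflects these around x̄:
  lower = 2 × 7.145 − 7.904 = 6.386
  upper = 2 × 7.145 − 4.868 = 9.422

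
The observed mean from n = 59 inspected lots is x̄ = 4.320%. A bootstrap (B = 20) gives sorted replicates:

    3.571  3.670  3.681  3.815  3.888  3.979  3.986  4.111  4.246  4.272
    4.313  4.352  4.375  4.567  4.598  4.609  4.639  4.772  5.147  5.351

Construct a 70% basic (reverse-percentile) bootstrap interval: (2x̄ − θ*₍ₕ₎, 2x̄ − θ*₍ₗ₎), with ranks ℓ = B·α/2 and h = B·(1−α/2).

(4.001, 4.959)

Percentile endpoints at ranks 3 and 17: θ*₍3₎ = 3.681, θ*₍17₎ = 4.639.
Basic interval reflects these around x̄:
  lower = 2 × 4.320 − 4.639 = 4.001
  upper = 2 × 4.320 − 3.681 = 4.959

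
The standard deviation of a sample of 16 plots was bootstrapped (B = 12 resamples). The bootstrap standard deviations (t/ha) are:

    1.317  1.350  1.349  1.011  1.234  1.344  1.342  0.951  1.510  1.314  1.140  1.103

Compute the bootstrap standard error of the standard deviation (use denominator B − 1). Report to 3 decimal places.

SE* = 0.163

Bootstrap SE is the standard deviation of the 12 replicate standard deviations.
Mean of replicates: (1.317 + 1.350 + 1.349 + 1.011 + 1.234 + 1.344 + 1.342 + 0.951 + 1.510 + 1.314 + 1.140 + 1.103) / 12 = 14.9650 / 12 = 1.2471
Sum of squared deviations: (+0.0699)² + (+0.1029)² + (+0.1019)² + (−0.2361)² + (−0.0131)² + (+0.0969)² + (+0.0949)² + (−0.2961)² + (+0.2629)² + (+0.0669)² + (−0.1071)² + (−0.1441)² = 0.2937
Variance = 0.2937 / 11 = 0.0267
SE* = √0.0267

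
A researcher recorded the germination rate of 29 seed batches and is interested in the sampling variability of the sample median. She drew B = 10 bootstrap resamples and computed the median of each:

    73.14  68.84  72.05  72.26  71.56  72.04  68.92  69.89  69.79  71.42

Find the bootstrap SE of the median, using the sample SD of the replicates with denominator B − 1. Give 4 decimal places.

Bootstrap SE is the standard deviation of the 10 replicate medians.
Mean of replicates: (73.14 + 68.84 + 72.05 + 72.26 + 71.56 + 72.04 + 68.92 + 69.89 + 69.79 + 71.42) / 10 = 709.91000 / 10 = 70.99100
Sum of squared deviations: (+2.14900)² + (−2.15100)² + (+1.05900)² + (+1.26900)² + (+0.56900)² + (+1.04900)² + (−2.07100)² + (−1.10100)² + (−1.20100)² + (+0.42900)² = 20.52869
Variance = 20.52869 / 9 = 2.28097
SE* = √2.28097

SE* = 1.5103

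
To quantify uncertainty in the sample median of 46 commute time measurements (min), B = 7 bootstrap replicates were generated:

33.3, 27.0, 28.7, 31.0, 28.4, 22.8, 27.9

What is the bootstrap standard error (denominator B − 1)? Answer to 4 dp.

SE* = 3.2766

Bootstrap SE is the standard deviation of the 7 replicate medians.
Mean of replicates: (33.3 + 27.0 + 28.7 + 31.0 + 28.4 + 22.8 + 27.9) / 7 = 199.10000 / 7 = 28.44286
Sum of squared deviations: (+4.85714)² + (−1.44286)² + (+0.25714)² + (+2.55714)² + (−0.04286)² + (−5.64286)² + (−0.54286)² = 64.41714
Variance = 64.41714 / 6 = 10.73619
SE* = √10.73619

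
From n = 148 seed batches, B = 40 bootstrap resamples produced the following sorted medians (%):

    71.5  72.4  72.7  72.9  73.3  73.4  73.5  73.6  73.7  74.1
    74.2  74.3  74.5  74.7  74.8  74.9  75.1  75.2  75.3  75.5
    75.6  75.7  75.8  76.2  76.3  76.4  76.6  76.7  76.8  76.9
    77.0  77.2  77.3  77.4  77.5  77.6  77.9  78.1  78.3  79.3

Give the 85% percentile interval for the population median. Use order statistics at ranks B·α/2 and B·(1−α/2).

(72.7, 77.9)

α = 0.15; lower rank = 40 × 0.075 = 3; upper rank = 40 × 0.925 = 37.
The 3rd smallest replicate is 72.7; the 37th is 77.9.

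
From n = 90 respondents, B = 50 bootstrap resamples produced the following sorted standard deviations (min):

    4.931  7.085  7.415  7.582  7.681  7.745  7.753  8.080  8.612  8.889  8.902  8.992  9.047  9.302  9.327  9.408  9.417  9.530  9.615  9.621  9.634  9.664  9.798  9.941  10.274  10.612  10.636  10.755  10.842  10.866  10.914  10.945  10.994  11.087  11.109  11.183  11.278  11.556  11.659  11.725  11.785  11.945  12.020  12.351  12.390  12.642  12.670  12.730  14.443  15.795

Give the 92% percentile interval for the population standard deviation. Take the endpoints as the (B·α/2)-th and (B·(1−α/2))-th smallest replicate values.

α = 0.08; lower rank = 50 × 0.040 = 2; upper rank = 50 × 0.960 = 48.
The 2nd smallest replicate is 7.085; the 48th is 12.730.

(7.085, 12.730)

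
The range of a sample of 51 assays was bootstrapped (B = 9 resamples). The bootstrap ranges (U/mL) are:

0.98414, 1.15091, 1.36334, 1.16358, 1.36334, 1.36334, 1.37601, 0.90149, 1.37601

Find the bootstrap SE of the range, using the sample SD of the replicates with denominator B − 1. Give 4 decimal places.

Bootstrap SE is the standard deviation of the 9 replicate ranges.
Mean of replicates: (0.98414 + 1.15091 + 1.36334 + 1.16358 + 1.36334 + 1.36334 + 1.37601 + 0.90149 + 1.37601) / 9 = 11.042160 / 9 = 1.226907
Sum of squared deviations: (−0.242767)² + (−0.075997)² + (+0.136433)² + (−0.063327)² + (+0.136433)² + (+0.136433)² + (+0.149103)² + (−0.325417)² + (+0.149103)² = 0.274923
Variance = 0.274923 / 8 = 0.034365
SE* = √0.034365

SE* = 0.1854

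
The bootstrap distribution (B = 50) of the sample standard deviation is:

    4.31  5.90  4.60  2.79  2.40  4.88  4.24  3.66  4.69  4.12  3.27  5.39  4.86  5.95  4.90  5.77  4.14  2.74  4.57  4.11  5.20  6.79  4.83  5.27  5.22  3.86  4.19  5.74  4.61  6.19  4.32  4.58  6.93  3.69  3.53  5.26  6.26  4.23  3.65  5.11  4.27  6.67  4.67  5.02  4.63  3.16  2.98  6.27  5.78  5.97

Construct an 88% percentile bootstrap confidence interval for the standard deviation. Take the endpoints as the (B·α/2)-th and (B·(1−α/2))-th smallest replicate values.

Sorted replicates: 2.40, 2.74, 2.79, 2.98, 3.16, 3.27, 3.53, 3.65, 3.66, 3.69, 3.86, 4.11, 4.12, 4.14, 4.19, 4.23, 4.24, 4.27, 4.31, 4.32, 4.57, 4.58, 4.60, 4.61, 4.63, 4.67, 4.69, 4.83, 4.86, 4.88, 4.90, 5.02, 5.11, 5.20, 5.22, 5.26, 5.27, 5.39, 5.74, 5.77, 5.78, 5.90, 5.95, 5.97, 6.19, 6.26, 6.27, 6.67, 6.79, 6.93
α = 0.12; lower rank = 50 × 0.060 = 3; upper rank = 50 × 0.940 = 47.
The 3rd smallest replicate is 2.79; the 47th is 6.27.

(2.79, 6.27)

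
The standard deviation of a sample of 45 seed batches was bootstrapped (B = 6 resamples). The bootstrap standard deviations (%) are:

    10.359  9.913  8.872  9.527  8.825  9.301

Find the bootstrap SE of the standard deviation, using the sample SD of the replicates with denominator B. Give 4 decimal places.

Bootstrap SE is the standard deviation of the 6 replicate standard deviations.
Mean of replicates: (10.359 + 9.913 + 8.872 + 9.527 + 8.825 + 9.301) / 6 = 56.79700 / 6 = 9.46617
Sum of squared deviations: (+0.89283)² + (+0.44683)² + (−0.59417)² + (+0.06083)² + (−0.64117)² + (−0.16517)² = 1.79192
Variance = 1.79192 / 6 = 0.29865
SE* = √0.29865

SE* = 0.5465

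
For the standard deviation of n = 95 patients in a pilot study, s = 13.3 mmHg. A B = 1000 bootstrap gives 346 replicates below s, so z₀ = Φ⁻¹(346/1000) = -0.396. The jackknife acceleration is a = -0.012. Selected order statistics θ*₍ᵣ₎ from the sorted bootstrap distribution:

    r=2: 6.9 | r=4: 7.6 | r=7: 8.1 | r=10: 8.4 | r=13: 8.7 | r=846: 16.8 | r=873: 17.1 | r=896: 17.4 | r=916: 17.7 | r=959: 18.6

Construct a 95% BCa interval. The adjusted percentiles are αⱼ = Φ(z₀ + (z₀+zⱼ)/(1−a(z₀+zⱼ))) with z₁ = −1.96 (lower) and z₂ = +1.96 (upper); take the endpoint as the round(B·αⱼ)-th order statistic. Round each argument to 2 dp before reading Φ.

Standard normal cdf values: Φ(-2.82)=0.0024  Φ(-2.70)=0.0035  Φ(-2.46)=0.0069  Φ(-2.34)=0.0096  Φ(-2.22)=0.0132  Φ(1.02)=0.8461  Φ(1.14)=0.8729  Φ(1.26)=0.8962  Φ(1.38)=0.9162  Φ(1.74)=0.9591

Lower: z₀ + z₁ = -0.396 + (-1.960) = -2.356; 1 − a(z₀+z₁) = 1 − (-0.012)(-2.356) = 0.9717; argument = -0.396 + (-2.356)/0.9717 = -2.8205 → -2.82.
α₁ = Φ(-2.82) = 0.0024; rank = round(1000 × 0.0024) = 2; θ*₍2₎ = 6.9.
Upper: z₀ + z₂ = 1.564; 1 − a(z₀+z₂) = 1.0188; argument = 1.1392 → 1.14; α₂ = 0.8729; rank = 873; θ*₍873₎ = 17.1.

(6.9, 17.1)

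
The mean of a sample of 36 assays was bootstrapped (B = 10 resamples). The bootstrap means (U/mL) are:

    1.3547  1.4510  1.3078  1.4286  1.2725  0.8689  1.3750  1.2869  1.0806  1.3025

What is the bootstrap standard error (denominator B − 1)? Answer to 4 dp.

Bootstrap SE is the standard deviation of the 10 replicate means.
Mean of replicates: (1.3547 + 1.4510 + 1.3078 + 1.4286 + 1.2725 + 0.8689 + 1.3750 + 1.2869 + 1.0806 + 1.3025) / 10 = 12.72850 / 10 = 1.27285
Sum of squared deviations: (+0.08185)² + (+0.17815)² + (+0.03495)² + (+0.15575)² + (−0.00035)² + (−0.40395)² + (+0.10215)² + (+0.01405)² + (−0.19225)² + (+0.02965)² = 0.27556
Variance = 0.27556 / 9 = 0.03062
SE* = √0.03062

SE* = 0.1750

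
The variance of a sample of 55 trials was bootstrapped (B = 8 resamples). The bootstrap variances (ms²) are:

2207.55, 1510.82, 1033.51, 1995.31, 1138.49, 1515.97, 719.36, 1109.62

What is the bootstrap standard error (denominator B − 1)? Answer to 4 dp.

Bootstrap SE is the standard deviation of the 8 replicate variances.
Mean of replicates: (2207.55 + 1510.82 + 1033.51 + 1995.31 + 1138.49 + 1515.97 + 719.36 + 1109.62) / 8 = 11230.63000 / 8 = 1403.82875
Sum of squared deviations: (+803.72125)² + (+106.99125)² + (−370.31875)² + (+591.48125)² + (−265.33875)² + (+112.14125)² + (−684.46875)² + (−294.20875)² = 1782437.59149
Variance = 1782437.59149 / 7 = 254633.94164
SE* = √254633.94164

SE* = 504.6127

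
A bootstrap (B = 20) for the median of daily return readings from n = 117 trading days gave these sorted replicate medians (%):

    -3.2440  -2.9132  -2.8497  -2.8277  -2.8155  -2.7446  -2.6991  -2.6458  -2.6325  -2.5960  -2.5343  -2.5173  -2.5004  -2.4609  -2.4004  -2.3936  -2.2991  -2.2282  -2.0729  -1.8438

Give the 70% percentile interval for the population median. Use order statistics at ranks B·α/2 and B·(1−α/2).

α = 0.30; lower rank = 20 × 0.150 = 3; upper rank = 20 × 0.850 = 17.
The 3rd smallest replicate is -2.8497; the 17th is -2.2991.

(-2.8497, -2.2991)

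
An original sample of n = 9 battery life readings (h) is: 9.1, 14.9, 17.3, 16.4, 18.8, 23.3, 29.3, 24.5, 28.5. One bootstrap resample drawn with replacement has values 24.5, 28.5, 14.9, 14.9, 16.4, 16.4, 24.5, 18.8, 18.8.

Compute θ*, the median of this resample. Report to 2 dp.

Sorted: 14.9, 14.9, 16.4, 16.4, 18.8, 18.8, 24.5, 24.5, 28.5
Median = middle value = 18.80

θ* = 18.80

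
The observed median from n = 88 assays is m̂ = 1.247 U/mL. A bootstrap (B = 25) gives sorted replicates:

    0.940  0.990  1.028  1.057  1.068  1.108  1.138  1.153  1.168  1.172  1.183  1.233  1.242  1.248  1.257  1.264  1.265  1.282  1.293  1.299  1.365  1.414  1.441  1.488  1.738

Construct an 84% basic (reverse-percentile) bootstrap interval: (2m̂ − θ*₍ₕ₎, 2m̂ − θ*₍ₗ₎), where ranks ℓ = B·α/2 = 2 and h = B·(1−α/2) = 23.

(1.053, 1.504)

Percentile endpoints at ranks 2 and 23: θ*₍2₎ = 0.990, θ*₍23₎ = 1.441.
Basic interval reflects these around m̂:
  lower = 2 × 1.247 − 1.441 = 1.053
  upper = 2 × 1.247 − 0.990 = 1.504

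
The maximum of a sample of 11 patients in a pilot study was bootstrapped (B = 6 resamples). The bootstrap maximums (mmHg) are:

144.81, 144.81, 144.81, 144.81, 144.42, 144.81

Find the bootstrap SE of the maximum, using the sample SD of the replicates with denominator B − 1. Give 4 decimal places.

SE* = 0.1592

Bootstrap SE is the standard deviation of the 6 replicate maximums.
Mean of replicates: (144.81 + 144.81 + 144.81 + 144.81 + 144.42 + 144.81) / 6 = 868.47000 / 6 = 144.74500
Sum of squared deviations: (+0.06500)² + (+0.06500)² + (+0.06500)² + (+0.06500)² + (−0.32500)² + (+0.06500)² = 0.12675
Variance = 0.12675 / 5 = 0.02535
SE* = √0.02535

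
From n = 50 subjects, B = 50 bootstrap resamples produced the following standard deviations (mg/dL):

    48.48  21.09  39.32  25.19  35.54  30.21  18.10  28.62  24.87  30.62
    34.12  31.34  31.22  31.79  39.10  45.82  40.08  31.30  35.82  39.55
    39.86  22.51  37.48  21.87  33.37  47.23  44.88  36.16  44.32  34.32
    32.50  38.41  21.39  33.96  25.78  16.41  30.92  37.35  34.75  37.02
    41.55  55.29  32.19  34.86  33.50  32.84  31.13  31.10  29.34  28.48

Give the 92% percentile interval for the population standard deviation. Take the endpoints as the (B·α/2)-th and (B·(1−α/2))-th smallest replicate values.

Sorted replicates: 16.41, 18.10, 21.09, 21.39, 21.87, 22.51, 24.87, 25.19, 25.78, 28.48, 28.62, 29.34, 30.21, 30.62, 30.92, 31.10, 31.13, 31.22, 31.30, 31.34, 31.79, 32.19, 32.50, 32.84, 33.37, 33.50, 33.96, 34.12, 34.32, 34.75, 34.86, 35.54, 35.82, 36.16, 37.02, 37.35, 37.48, 38.41, 39.10, 39.32, 39.55, 39.86, 40.08, 41.55, 44.32, 44.88, 45.82, 47.23, 48.48, 55.29
α = 0.08; lower rank = 50 × 0.040 = 2; upper rank = 50 × 0.960 = 48.
The 2nd smallest replicate is 18.10; the 48th is 47.23.

(18.10, 47.23)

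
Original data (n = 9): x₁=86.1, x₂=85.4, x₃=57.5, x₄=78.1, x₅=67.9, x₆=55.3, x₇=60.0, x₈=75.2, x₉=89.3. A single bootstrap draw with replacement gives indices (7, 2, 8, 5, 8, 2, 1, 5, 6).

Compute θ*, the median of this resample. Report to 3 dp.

θ* = 75.200

Resample values: 60.0, 85.4, 75.2, 67.9, 75.2, 85.4, 86.1, 67.9, 55.3.
Sorted: 55.3, 60.0, 67.9, 67.9, 75.2, 75.2, 85.4, 85.4, 86.1
Median = middle value = 75.200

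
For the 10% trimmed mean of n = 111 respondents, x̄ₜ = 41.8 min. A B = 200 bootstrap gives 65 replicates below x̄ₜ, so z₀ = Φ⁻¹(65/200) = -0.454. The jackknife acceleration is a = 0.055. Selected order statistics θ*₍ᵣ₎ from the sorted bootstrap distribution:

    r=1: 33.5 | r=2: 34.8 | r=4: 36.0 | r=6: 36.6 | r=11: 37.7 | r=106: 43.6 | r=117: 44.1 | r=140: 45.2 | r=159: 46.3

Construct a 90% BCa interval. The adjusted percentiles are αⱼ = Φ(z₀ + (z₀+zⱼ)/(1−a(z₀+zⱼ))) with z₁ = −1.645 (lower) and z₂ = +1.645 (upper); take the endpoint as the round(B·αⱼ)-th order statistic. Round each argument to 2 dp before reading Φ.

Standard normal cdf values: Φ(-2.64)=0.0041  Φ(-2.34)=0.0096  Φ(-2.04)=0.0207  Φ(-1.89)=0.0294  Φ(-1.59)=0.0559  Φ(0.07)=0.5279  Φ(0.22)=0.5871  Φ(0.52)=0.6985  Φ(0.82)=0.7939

(34.8, 46.3)

Lower: z₀ + z₁ = -0.454 + (-1.645) = -2.099; 1 − a(z₀+z₁) = 1 − (0.055)(-2.099) = 1.1154; argument = -0.454 + (-2.099)/1.1154 = -2.3358 → -2.34.
α₁ = Φ(-2.34) = 0.0096; rank = round(200 × 0.0096) = 2; θ*₍2₎ = 34.8.
Upper: z₀ + z₂ = 1.191; 1 − a(z₀+z₂) = 0.9345; argument = 0.8205 → 0.82; α₂ = 0.7939; rank = 159; θ*₍159₎ = 46.3.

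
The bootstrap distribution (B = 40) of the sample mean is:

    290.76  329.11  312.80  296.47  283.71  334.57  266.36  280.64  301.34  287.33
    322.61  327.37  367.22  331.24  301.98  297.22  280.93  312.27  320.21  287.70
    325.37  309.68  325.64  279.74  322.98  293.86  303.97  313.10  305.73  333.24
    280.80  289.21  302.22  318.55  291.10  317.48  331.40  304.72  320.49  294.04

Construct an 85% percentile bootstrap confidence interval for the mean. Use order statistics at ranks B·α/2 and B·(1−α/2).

Sorted replicates: 266.36, 279.74, 280.64, 280.80, 280.93, 283.71, 287.33, 287.70, 289.21, 290.76, 291.10, 293.86, 294.04, 296.47, 297.22, 301.34, 301.98, 302.22, 303.97, 304.72, 305.73, 309.68, 312.27, 312.80, 313.10, 317.48, 318.55, 320.21, 320.49, 322.61, 322.98, 325.37, 325.64, 327.37, 329.11, 331.24, 331.40, 333.24, 334.57, 367.22
α = 0.15; lower rank = 40 × 0.075 = 3; upper rank = 40 × 0.925 = 37.
The 3rd smallest replicate is 280.64; the 37th is 331.40.

(280.64, 331.40)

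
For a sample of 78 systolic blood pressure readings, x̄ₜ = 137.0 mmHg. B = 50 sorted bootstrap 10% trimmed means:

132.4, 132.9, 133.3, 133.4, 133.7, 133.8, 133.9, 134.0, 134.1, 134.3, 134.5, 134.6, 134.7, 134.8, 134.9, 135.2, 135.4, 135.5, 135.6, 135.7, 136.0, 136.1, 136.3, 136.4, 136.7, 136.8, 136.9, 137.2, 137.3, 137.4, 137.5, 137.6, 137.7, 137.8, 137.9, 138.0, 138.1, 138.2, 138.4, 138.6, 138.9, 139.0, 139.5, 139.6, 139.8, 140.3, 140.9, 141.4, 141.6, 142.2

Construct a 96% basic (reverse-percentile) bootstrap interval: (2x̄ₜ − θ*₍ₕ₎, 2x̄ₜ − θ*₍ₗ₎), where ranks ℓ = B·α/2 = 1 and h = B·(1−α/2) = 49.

Percentile endpoints at ranks 1 and 49: θ*₍1₎ = 132.4, θ*₍49₎ = 141.6.
Basic interval reflects these around x̄ₜ:
  lower = 2 × 137.0 − 141.6 = 132.4
  upper = 2 × 137.0 − 132.4 = 141.6

(132.4, 141.6)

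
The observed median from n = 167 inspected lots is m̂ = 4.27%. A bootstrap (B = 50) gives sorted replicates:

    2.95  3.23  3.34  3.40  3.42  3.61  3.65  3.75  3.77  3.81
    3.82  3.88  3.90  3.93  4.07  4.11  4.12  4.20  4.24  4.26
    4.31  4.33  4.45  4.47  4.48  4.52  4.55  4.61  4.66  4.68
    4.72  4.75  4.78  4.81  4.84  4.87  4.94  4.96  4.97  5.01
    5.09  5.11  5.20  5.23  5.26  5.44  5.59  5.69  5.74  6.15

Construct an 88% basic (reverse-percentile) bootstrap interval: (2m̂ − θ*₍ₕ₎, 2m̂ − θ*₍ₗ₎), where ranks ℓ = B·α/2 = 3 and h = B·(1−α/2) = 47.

(2.95, 5.20)

Percentile endpoints at ranks 3 and 47: θ*₍3₎ = 3.34, θ*₍47₎ = 5.59.
Basic interval reflects these around m̂:
  lower = 2 × 4.27 − 5.59 = 2.95
  upper = 2 × 4.27 − 3.34 = 5.20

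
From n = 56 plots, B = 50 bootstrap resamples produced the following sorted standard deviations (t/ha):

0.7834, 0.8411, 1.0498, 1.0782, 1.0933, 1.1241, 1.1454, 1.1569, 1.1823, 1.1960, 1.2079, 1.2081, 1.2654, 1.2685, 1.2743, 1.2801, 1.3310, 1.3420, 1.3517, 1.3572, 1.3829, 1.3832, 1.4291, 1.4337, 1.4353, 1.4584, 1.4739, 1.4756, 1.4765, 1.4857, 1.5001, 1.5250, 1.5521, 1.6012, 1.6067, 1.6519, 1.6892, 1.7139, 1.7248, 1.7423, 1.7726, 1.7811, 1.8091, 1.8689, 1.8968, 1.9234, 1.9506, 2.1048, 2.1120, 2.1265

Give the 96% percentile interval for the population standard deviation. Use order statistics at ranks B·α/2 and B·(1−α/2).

α = 0.04; lower rank = 50 × 0.020 = 1; upper rank = 50 × 0.980 = 49.
The 1st smallest replicate is 0.7834; the 49th is 2.1120.

(0.7834, 2.1120)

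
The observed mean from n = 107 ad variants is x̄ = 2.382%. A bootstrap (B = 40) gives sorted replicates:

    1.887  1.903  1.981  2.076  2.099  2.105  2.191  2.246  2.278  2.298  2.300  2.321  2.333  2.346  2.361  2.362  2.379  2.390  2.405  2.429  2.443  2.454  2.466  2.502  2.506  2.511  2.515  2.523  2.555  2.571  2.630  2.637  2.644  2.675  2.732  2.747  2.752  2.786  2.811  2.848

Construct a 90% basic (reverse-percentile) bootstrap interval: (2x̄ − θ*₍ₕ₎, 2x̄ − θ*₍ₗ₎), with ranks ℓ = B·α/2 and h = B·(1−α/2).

Percentile endpoints at ranks 2 and 38: θ*₍2₎ = 1.903, θ*₍38₎ = 2.786.
Basic interval reflects these around x̄:
  lower = 2 × 2.382 − 2.786 = 1.978
  upper = 2 × 2.382 − 1.903 = 2.861

(1.978, 2.861)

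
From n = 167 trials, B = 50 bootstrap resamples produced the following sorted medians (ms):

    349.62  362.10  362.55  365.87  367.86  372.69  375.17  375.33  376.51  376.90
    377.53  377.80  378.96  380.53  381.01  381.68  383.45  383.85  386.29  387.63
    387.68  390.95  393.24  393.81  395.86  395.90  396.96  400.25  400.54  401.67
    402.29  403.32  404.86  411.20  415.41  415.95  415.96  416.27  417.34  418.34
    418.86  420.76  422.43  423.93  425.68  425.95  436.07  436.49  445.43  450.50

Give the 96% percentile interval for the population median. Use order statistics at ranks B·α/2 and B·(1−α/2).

(349.62, 445.43)

α = 0.04; lower rank = 50 × 0.020 = 1; upper rank = 50 × 0.980 = 49.
The 1st smallest replicate is 349.62; the 49th is 445.43.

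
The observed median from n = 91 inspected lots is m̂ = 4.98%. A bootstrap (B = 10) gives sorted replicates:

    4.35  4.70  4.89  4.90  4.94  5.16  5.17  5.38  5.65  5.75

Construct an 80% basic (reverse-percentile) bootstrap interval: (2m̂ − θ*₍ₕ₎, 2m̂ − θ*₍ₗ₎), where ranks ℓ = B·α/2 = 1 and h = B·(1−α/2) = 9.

(4.31, 5.61)

Percentile endpoints at ranks 1 and 9: θ*₍1₎ = 4.35, θ*₍9₎ = 5.65.
Basic interval reflects these around m̂:
  lower = 2 × 4.98 − 5.65 = 4.31
  upper = 2 × 4.98 − 4.35 = 5.61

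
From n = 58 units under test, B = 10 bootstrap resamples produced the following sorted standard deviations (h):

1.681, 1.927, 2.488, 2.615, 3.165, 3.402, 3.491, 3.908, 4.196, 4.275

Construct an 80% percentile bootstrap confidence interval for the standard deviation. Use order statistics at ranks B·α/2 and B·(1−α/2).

(1.681, 4.196)

α = 0.20; lower rank = 10 × 0.100 = 1; upper rank = 10 × 0.900 = 9.
The 1st smallest replicate is 1.681; the 9th is 4.196.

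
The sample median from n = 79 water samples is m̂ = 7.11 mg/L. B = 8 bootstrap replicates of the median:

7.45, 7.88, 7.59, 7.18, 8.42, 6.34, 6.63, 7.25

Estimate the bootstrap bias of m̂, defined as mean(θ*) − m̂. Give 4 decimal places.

bias = +0.2325

mean(θ*) = (7.45 + 7.88 + 7.59 + 7.18 + 8.42 + 6.34 + 6.63 + 7.25) / 8 = 7.34250
bias = 7.34250 − 7.11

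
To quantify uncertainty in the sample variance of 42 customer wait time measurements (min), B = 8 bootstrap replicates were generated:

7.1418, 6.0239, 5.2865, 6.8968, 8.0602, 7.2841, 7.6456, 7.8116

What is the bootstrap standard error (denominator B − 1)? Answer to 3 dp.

SE* = 0.941

Bootstrap SE is the standard deviation of the 8 replicate variances.
Mean of replicates: (7.1418 + 6.0239 + 5.2865 + 6.8968 + 8.0602 + 7.2841 + 7.6456 + 7.8116) / 8 = 56.15050 / 8 = 7.01881
Sum of squared deviations: (+0.12299)² + (−0.99491)² + (−1.73231)² + (−0.12201)² + (+1.04139)² + (+0.26529)² + (+0.62679)² + (+0.79279)² = 6.19701
Variance = 6.19701 / 7 = 0.88529
SE* = √0.88529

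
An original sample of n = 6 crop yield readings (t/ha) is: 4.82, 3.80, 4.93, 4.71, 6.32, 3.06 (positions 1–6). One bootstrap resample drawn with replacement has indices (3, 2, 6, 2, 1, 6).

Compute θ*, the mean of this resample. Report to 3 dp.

θ* = 3.912

Resample values: 4.93, 3.80, 3.06, 3.80, 4.82, 3.06.
Mean = (4.93 + 3.80 + 3.06 + 3.80 + 4.82 + 3.06) / 6 = 23.470 / 6 = 3.912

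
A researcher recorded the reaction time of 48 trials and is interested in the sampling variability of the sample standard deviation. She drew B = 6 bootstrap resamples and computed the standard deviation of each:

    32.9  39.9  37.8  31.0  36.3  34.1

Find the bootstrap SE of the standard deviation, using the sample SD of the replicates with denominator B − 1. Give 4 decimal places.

SE* = 3.2892

Bootstrap SE is the standard deviation of the 6 replicate standard deviations.
Mean of replicates: (32.9 + 39.9 + 37.8 + 31.0 + 36.3 + 34.1) / 6 = 212.00000 / 6 = 35.33333
Sum of squared deviations: (−2.43333)² + (+4.56667)² + (+2.46667)² + (−4.33333)² + (+0.96667)² + (−1.23333)² = 54.09333
Variance = 54.09333 / 5 = 10.81867
SE* = √10.81867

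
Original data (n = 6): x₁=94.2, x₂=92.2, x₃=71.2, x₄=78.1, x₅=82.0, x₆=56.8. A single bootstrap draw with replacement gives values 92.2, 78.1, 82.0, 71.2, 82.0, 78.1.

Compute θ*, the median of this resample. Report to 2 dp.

θ* = 80.05

Sorted: 71.2, 78.1, 78.1, 82.0, 82.0, 92.2
Median = average of the two middle values = 80.05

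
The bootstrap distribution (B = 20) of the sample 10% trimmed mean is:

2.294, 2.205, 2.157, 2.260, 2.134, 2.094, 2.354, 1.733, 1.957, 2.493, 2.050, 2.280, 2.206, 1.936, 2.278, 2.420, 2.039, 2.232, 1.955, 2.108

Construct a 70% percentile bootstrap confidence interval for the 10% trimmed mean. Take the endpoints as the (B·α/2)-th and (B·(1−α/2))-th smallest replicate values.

(1.955, 2.294)

Sorted replicates: 1.733, 1.936, 1.955, 1.957, 2.039, 2.050, 2.094, 2.108, 2.134, 2.157, 2.205, 2.206, 2.232, 2.260, 2.278, 2.280, 2.294, 2.354, 2.420, 2.493
α = 0.30; lower rank = 20 × 0.150 = 3; upper rank = 20 × 0.850 = 17.
The 3rd smallest replicate is 1.955; the 17th is 2.294.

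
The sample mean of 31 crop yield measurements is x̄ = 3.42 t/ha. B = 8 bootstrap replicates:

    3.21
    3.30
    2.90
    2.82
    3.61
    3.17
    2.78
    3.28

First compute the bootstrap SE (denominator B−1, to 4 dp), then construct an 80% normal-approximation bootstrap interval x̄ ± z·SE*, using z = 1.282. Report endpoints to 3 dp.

Mean of replicates = 3.1338; sum of squared deviations = 0.5612; SE* = √(0.5612/7) = 0.2831
Margin = 1.282 × 0.2831 = 0.3629
Interval: 3.42 ± 0.3629

(3.057, 3.783)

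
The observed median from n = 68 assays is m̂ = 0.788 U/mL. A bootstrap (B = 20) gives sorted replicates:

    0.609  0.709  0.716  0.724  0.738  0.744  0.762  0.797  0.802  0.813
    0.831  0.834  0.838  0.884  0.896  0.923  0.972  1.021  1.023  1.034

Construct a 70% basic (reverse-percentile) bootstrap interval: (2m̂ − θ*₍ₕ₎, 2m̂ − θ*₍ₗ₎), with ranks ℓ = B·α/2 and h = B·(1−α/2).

(0.604, 0.860)

Percentile endpoints at ranks 3 and 17: θ*₍3₎ = 0.716, θ*₍17₎ = 0.972.
Basic interval reflects these around m̂:
  lower = 2 × 0.788 − 0.972 = 0.604
  upper = 2 × 0.788 − 0.716 = 0.860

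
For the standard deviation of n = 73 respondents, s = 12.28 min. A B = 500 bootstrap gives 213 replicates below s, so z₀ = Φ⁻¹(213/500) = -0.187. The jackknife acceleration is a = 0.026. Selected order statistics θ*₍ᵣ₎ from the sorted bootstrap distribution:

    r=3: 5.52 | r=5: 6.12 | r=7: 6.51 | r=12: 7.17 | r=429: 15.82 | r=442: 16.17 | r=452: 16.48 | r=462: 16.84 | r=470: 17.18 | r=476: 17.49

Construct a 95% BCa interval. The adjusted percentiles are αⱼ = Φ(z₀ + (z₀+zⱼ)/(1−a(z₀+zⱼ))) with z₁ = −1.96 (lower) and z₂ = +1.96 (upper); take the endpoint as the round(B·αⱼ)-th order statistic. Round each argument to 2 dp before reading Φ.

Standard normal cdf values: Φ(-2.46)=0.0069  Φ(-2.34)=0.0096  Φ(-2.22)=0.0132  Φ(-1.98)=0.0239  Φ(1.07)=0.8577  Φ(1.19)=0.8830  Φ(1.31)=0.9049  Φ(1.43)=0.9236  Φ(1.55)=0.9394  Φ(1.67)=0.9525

Lower: z₀ + z₁ = -0.187 + (-1.960) = -2.147; 1 − a(z₀+z₁) = 1 − (0.026)(-2.147) = 1.0558; argument = -0.187 + (-2.147)/1.0558 = -2.2205 → -2.22.
α₁ = Φ(-2.22) = 0.0132; rank = round(500 × 0.0132) = 7; θ*₍7₎ = 6.51.
Upper: z₀ + z₂ = 1.773; 1 − a(z₀+z₂) = 0.9539; argument = 1.6717 → 1.67; α₂ = 0.9525; rank = 476; θ*₍476₎ = 17.49.

(6.51, 17.49)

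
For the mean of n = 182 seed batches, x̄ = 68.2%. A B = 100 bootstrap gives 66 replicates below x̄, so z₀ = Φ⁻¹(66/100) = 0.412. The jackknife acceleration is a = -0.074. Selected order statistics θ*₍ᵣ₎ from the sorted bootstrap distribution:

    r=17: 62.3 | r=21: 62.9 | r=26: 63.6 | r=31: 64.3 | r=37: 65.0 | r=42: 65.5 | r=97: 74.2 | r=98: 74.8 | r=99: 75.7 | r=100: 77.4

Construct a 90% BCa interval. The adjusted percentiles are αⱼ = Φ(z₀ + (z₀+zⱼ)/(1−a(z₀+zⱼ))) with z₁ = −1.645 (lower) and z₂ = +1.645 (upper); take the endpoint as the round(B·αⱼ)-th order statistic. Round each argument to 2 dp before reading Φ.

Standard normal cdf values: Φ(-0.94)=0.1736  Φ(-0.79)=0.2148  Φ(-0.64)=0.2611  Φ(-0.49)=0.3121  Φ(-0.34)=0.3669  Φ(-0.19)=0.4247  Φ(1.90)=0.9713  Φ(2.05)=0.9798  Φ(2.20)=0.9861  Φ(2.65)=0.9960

Lower: z₀ + z₁ = 0.412 + (-1.645) = -1.233; 1 − a(z₀+z₁) = 1 − (-0.074)(-1.233) = 0.9088; argument = 0.412 + (-1.233)/0.9088 = -0.9448 → -0.94.
α₁ = Φ(-0.94) = 0.1736; rank = round(100 × 0.1736) = 17; θ*₍17₎ = 62.3.
Upper: z₀ + z₂ = 2.057; 1 − a(z₀+z₂) = 1.1522; argument = 2.1973 → 2.20; α₂ = 0.9861; rank = 99; θ*₍99₎ = 75.7.

(62.3, 75.7)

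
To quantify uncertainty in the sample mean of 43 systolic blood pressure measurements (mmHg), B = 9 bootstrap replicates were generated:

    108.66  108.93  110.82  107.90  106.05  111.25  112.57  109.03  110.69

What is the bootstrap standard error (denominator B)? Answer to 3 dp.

Bootstrap SE is the standard deviation of the 9 replicate means.
Mean of replicates: (108.66 + 108.93 + 110.82 + 107.90 + 106.05 + 111.25 + 112.57 + 109.03 + 110.69) / 9 = 985.9000 / 9 = 109.5444
Sum of squared deviations: (−0.8844)² + (−0.6144)² + (+1.2756)² + (−1.6444)² + (−3.4944)² + (+1.7056)² + (+3.0256)² + (−0.5144)² + (+1.1456)² = 31.3420
Variance = 31.3420 / 9 = 3.4824
SE* = √3.4824

SE* = 1.866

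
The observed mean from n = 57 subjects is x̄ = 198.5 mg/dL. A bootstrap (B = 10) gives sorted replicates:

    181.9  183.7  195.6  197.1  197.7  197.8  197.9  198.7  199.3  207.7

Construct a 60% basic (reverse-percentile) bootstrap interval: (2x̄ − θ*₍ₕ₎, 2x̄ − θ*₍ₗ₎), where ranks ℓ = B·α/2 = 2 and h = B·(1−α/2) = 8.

(198.3, 213.3)

Percentile endpoints at ranks 2 and 8: θ*₍2₎ = 183.7, θ*₍8₎ = 198.7.
Basic interval reflects these around x̄:
  lower = 2 × 198.5 − 198.7 = 198.3
  upper = 2 × 198.5 − 183.7 = 213.3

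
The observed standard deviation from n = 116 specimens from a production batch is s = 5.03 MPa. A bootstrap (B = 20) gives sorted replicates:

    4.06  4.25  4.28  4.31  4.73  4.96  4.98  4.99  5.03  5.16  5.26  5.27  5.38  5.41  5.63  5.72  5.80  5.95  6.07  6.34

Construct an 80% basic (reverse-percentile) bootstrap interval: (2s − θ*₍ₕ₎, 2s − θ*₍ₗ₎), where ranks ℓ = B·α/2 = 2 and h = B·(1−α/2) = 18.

(4.11, 5.81)

Percentile endpoints at ranks 2 and 18: θ*₍2₎ = 4.25, θ*₍18₎ = 5.95.
Basic interval reflects these around s:
  lower = 2 × 5.03 − 5.95 = 4.11
  upper = 2 × 5.03 − 4.25 = 5.81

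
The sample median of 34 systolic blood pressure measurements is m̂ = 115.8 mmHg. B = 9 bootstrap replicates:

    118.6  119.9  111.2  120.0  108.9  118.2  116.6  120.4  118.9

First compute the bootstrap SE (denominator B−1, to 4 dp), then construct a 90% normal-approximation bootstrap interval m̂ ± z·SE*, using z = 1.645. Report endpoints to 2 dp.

Mean of replicates = 116.9667; sum of squared deviations = 135.9800; SE* = √(135.9800/8) = 4.1228
Margin = 1.645 × 4.1228 = 6.782
Interval: 115.8 ± 6.782

(109.02, 122.58)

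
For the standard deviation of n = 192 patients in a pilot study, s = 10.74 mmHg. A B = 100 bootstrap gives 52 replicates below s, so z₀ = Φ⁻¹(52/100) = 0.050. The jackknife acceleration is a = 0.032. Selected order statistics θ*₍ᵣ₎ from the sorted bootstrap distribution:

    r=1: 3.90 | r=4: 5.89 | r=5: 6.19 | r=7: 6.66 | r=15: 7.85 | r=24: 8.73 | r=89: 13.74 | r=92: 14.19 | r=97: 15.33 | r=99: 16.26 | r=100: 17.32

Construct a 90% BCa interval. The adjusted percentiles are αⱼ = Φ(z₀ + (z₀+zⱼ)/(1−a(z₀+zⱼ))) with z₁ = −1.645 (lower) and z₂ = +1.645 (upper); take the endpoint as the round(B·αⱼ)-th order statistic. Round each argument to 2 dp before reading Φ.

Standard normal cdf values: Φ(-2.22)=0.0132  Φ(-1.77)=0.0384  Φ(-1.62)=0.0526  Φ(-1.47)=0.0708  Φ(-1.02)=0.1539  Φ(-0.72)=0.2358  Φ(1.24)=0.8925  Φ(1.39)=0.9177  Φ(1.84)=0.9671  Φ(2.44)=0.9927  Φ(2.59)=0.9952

Lower: z₀ + z₁ = 0.050 + (-1.645) = -1.595; 1 − a(z₀+z₁) = 1 − (0.032)(-1.595) = 1.0510; argument = 0.050 + (-1.595)/1.0510 = -1.4675 → -1.47.
α₁ = Φ(-1.47) = 0.0708; rank = round(100 × 0.0708) = 7; θ*₍7₎ = 6.66.
Upper: z₀ + z₂ = 1.695; 1 − a(z₀+z₂) = 0.9458; argument = 1.8422 → 1.84; α₂ = 0.9671; rank = 97; θ*₍97₎ = 15.33.

(6.66, 15.33)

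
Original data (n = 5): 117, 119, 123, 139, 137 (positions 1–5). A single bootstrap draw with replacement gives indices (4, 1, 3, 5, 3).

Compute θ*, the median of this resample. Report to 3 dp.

θ* = 123.000

Resample values: 139, 117, 123, 137, 123.
Sorted: 117, 123, 123, 137, 139
Median = middle value = 123.000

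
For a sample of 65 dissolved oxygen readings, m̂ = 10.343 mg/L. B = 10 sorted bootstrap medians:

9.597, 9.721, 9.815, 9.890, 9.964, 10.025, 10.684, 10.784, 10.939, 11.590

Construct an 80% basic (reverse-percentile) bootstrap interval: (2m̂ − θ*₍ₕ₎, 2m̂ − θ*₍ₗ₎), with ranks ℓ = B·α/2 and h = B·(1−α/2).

(9.747, 11.089)

Percentile endpoints at ranks 1 and 9: θ*₍1₎ = 9.597, θ*₍9₎ = 10.939.
Basic interval reflects these around m̂:
  lower = 2 × 10.343 − 10.939 = 9.747
  upper = 2 × 10.343 − 9.597 = 11.089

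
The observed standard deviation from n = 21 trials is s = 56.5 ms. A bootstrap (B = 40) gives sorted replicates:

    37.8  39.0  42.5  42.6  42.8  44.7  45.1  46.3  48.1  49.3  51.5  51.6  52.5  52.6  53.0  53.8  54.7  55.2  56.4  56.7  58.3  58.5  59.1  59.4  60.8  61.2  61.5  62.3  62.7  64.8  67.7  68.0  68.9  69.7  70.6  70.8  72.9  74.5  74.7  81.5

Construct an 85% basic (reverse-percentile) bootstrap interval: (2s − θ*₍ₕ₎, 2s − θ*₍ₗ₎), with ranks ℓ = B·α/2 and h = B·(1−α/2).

Percentile endpoints at ranks 3 and 37: θ*₍3₎ = 42.5, θ*₍37₎ = 72.9.
Basic interval reflects these around s:
  lower = 2 × 56.5 − 72.9 = 40.1
  upper = 2 × 56.5 − 42.5 = 70.5

(40.1, 70.5)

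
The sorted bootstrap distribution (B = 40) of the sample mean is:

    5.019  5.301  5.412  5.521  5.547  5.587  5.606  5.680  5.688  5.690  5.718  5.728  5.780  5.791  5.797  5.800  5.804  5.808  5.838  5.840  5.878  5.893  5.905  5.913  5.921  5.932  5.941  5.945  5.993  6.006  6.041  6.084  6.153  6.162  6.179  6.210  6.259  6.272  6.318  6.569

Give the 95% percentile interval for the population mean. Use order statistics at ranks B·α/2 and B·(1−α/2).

α = 0.05; lower rank = 40 × 0.025 = 1; upper rank = 40 × 0.975 = 39.
The 1st smallest replicate is 5.019; the 39th is 6.318.

(5.019, 6.318)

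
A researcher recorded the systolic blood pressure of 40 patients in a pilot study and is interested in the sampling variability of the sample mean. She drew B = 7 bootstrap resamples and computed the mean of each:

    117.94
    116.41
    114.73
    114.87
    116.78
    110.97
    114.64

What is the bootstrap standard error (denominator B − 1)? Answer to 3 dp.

SE* = 2.236

Bootstrap SE is the standard deviation of the 7 replicate means.
Mean of replicates: (117.94 + 116.41 + 114.73 + 114.87 + 116.78 + 110.97 + 114.64) / 7 = 806.3400 / 7 = 115.1914
Sum of squared deviations: (+2.7486)² + (+1.2186)² + (−0.4614)² + (−0.3214)² + (+1.5886)² + (−4.2214)² + (−0.5514)² = 30.0039
Variance = 30.0039 / 6 = 5.0006
SE* = √5.0006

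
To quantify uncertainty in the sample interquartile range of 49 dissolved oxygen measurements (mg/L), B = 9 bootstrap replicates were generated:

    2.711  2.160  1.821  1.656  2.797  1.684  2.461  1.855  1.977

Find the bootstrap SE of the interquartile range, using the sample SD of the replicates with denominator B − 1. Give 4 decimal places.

Bootstrap SE is the standard deviation of the 9 replicate interquartile ranges.
Mean of replicates: (2.711 + 2.160 + 1.821 + 1.656 + 2.797 + 1.684 + 2.461 + 1.855 + 1.977) / 9 = 19.12200 / 9 = 2.12467
Sum of squared deviations: (+0.58633)² + (+0.03533)² + (−0.30367)² + (−0.46867)² + (+0.67233)² + (−0.44067)² + (+0.33633)² + (−0.26967)² + (−0.14767)² = 1.51076
Variance = 1.51076 / 8 = 0.18885
SE* = √0.18885

SE* = 0.4346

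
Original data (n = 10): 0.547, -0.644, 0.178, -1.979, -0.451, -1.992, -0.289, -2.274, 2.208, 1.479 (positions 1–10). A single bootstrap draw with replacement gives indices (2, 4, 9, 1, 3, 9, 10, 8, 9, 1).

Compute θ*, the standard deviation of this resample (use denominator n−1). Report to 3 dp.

θ* = 1.665

Resample values: -0.644, -1.979, 2.208, 0.547, 0.178, 2.208, 1.479, -2.274, 2.208, 0.547.
Mean = 0.4478; sum of squared deviations = 24.9403
s² = 24.9403 / 9 = 2.7711
s = √2.7711 = 1.665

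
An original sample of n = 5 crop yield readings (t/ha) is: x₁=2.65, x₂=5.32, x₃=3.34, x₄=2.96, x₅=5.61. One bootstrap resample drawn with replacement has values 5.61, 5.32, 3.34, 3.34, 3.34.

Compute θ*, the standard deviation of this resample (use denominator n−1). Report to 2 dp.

Mean = 4.1900; sum of squared deviations = 5.4608
s² = 5.4608 / 4 = 1.3652
s = √1.3652 = 1.17

θ* = 1.17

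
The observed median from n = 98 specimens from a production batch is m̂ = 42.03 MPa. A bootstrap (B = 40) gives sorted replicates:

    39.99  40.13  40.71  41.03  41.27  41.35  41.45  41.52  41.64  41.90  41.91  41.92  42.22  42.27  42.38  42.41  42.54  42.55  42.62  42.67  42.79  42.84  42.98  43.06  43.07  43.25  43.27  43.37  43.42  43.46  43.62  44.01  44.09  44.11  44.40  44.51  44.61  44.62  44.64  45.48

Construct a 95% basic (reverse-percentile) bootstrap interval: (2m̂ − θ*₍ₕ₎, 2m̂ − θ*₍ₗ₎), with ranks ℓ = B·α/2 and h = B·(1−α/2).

Percentile endpoints at ranks 1 and 39: θ*₍1₎ = 39.99, θ*₍39₎ = 44.64.
Basic interval reflects these around m̂:
  lower = 2 × 42.03 − 44.64 = 39.42
  upper = 2 × 42.03 − 39.99 = 44.07

(39.42, 44.07)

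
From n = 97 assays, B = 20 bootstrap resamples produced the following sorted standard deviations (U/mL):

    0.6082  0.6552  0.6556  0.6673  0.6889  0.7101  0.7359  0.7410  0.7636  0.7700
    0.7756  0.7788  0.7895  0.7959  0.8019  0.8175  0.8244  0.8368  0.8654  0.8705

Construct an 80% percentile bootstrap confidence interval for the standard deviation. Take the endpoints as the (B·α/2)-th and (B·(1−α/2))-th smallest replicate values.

α = 0.20; lower rank = 20 × 0.100 = 2; upper rank = 20 × 0.900 = 18.
The 2nd smallest replicate is 0.6552; the 18th is 0.8368.

(0.6552, 0.8368)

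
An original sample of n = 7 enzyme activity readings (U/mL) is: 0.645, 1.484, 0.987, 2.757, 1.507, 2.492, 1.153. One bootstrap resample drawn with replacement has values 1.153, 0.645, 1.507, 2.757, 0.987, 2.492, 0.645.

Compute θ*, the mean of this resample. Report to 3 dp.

θ* = 1.455

Mean = (1.153 + 0.645 + 1.507 + 2.757 + 0.987 + 2.492 + 0.645) / 7 = 10.1860 / 7 = 1.455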